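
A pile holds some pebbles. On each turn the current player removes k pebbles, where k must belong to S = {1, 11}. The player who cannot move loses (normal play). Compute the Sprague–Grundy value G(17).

1

G(0) = 0
G(1) = mex{0} = 1
G(2) = mex{1} = 0
G(3) = mex{0} = 1
G(4) = mex{1} = 0
G(5) = mex{0} = 1
G(6) = mex{1} = 0
G(7) = mex{0} = 1
G(8) = mex{1} = 0
G(9) = mex{0} = 1
G(10) = mex{1} = 0
G(11) = mex{0,0} = 1
G(12) = mex{1,1} = 0
G(13) = mex{0,0} = 1
G(14) = mex{1,1} = 0
G(15) = mex{0,0} = 1
G(16) = mex{1,1} = 0
G(17) = mex{0,0} = 1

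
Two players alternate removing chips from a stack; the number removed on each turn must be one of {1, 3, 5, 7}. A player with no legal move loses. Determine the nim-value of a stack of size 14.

G(0) = 0
G(1) = mex{0} = 1
G(2) = mex{1} = 0
G(3) = mex{0,0} = 1
G(4) = mex{1,1} = 0
G(5) = mex{0,0,0} = 1
G(6) = mex{1,1,1} = 0
G(7) = mex{0,0,0,0} = 1
G(8) = mex{1,1,1,1} = 0
G(9) = mex{0,0,0,0} = 1
G(10) = mex{1,1,1,1} = 0
G(11) = mex{0,0,0,0} = 1
G(12) = mex{1,1,1,1} = 0
G(13) = mex{0,0,0,0} = 1
G(14) = mex{1,1,1,1} = 0

0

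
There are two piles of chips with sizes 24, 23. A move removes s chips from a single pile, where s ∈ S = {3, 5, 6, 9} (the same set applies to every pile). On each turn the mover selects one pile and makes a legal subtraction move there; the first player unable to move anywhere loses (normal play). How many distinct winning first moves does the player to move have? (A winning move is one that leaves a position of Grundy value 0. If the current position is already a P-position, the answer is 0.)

2

All piles use S = {3, 5, 6, 9}:
n :  0  1  2  3  4  5  6  7  8  9 10 11 12 13 14 15 16 17 18 19 20 21 22 23 24
G :  0  0  0  1  1  1  2  2  2  3  3  3  0  0  0  1  1  1  2  2  2  3  3  3  0
Pile A: G(24) = 0.
Pile B: G(23) = 3.
Combined Grundy value = 0 ⊕ 3 = 3.
A winning move leaves total XOR = 0, i.e. changes one component's Grundy value g to g ⊕ X where X is the current total.
Pile A: need g' = 0⊕3 = 3. Options: 24−3→G=3, 24−5→G=2, 24−6→G=2, 24−9→G=1. Hits: 1.
Pile B: need g' = 3⊕3 = 0. Options: 23−3→G=2, 23−5→G=2, 23−6→G=1, 23−9→G=0. Hits: 1.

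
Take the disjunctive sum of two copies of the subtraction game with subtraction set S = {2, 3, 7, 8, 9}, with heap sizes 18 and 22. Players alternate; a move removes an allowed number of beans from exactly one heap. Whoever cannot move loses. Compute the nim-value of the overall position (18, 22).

1

All heaps use S = {2, 3, 7, 8, 9}:
n :  0  1  2  3  4  5  6  7  8  9 10 11 12 13 14 15 16 17 18 19 20 21 22
G :  0  0  1  1  2  0  0  1  1  2  2  0  3  1  2  2  0  0  1  1  2  0  0
Heap A: G(18) = 1.
Heap B: G(22) = 0.
Combined Grundy value = 1 ⊕ 0 = 1.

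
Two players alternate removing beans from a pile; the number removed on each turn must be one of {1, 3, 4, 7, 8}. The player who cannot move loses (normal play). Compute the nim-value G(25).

1

G(0) = 0
G(1) = mex{0} = 1
G(2) = mex{1} = 0
G(3) = mex{0,0} = 1
G(4) = mex{1,1,0} = 2
G(5) = mex{2,0,1} = 3
G(6) = mex{3,1,0} = 2
G(7) = mex{2,2,1,0} = 3
G(8) = mex{3,3,2,1,0} = 4
G(9) = mex{4,2,3,0,1} = 5
G(10) = mex{5,3,2,1,0} = 4
G(11) = mex{4,4,3,2,1} = 0
G(12) = mex{0,5,4,3,2} = 1
G(13) = mex{1,4,5,2,3} = 0
G(14) = mex{0,0,4,3,2} = 1
G(15) = mex{1,1,0,4,3} = 2
G(16) = mex{2,0,1,5,4} = 3
G(17) = mex{3,1,0,4,5} = 2
G(18) = mex{2,2,1,0,4} = 3
G(19) = mex{3,3,2,1,0} = 4
G(20) = mex{4,2,3,0,1} = 5
G(21) = mex{5,3,2,1,0} = 4
G(22) = mex{4,4,3,2,1} = 0
G(23) = mex{0,5,4,3,2} = 1
G(24) = mex{1,4,5,2,3} = 0
G(25) = mex{0,0,4,3,2} = 1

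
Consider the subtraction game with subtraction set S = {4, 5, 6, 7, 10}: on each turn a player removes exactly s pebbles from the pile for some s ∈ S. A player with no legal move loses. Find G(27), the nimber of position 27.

3

G(0) = 0
G(1) = mex{} = 0
G(2) = mex{} = 0
G(3) = mex{} = 0
G(4) = mex{0} = 1
G(5) = mex{0,0} = 1
G(6) = mex{0,0,0} = 1
G(7) = mex{0,0,0,0} = 1
G(8) = mex{1,0,0,0} = 2
G(9) = mex{1,1,0,0} = 2
G(10) = mex{1,1,1,0,0} = 2
G(11) = mex{1,1,1,1,0} = 2
G(12) = mex{2,1,1,1,0} = 3
G(13) = mex{2,2,1,1,0} = 3
G(14) = mex{2,2,2,1,1} = 0
G(15) = mex{2,2,2,2,1} = 0
G(16) = mex{3,2,2,2,1} = 0
G(17) = mex{3,3,2,2,1} = 0
G(18) = mex{0,3,3,2,2} = 1
G(19) = mex{0,0,3,3,2} = 1
G(20) = mex{0,0,0,3,2} = 1
G(21) = mex{0,0,0,0,2} = 1
G(22) = mex{1,0,0,0,3} = 2
G(23) = mex{1,1,0,0,3} = 2
G(24) = mex{1,1,1,0,0} = 2
G(25) = mex{1,1,1,1,0} = 2
G(26) = mex{2,1,1,1,0} = 3
G(27) = mex{2,2,1,1,0} = 3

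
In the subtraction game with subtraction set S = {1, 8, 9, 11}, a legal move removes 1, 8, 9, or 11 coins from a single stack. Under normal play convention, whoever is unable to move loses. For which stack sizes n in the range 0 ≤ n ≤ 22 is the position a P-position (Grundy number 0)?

n :  0  1  2  3  4  5  6  7  8  9 10 11 12 13 14 15 16 17 18 19 20 21 22
G :  0  1  0  1  0  1  0  1  2  3  2  3  2  3  2  3  0  1  0  1  0  1  0
P-positions are exactly the n with G(n) = 0.

0, 2, 4, 6, 16, 18, 20, 22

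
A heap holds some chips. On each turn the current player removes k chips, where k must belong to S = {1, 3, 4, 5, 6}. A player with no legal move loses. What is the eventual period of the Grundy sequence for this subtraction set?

9

n :  0  1  2  3  4  5  6  7  8  9 10 11 12 13 14 15 16 17 18 19
G :  0  1  0  1  2  3  2  3  4  0  1  0  1  2  3  2  3  4  0  1
G(n+9) = G(n) holds for n = 0,…,5 (a full window of length max(S) = 6), so the sequence is purely periodic with period 9.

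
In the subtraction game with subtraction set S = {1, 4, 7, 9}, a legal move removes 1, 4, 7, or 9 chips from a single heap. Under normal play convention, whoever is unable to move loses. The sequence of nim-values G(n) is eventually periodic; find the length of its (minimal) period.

8

n :  0  1  2  3  4  5  6  7  8  9 10 11 12 13 14 15 16 17 18
G :  0  1  0  1  2  0  1  2  0  1  0  1  2  0  1  2  0  1  0
G(n+8) = G(n) holds for n = 0,…,8 (a full window of length max(S) = 9), so the sequence is purely periodic with period 8.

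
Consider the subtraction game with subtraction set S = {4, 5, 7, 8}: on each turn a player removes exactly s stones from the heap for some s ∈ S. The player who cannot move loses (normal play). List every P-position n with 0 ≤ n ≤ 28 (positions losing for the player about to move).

0, 1, 2, 3, 12, 13, 14, 15, 24, 25, 26, 27

n :  0  1  2  3  4  5  6  7  8  9 10 11 12 13 14 15 16 17 18 19 20 21 22 23 24 25 26 27 28
G :  0  0  0  0  1  1  1  1  2  2  2  2  0  0  0  0  1  1  1  1  2  2  2  2  0  0  0  0  1
P-positions are exactly the n with G(n) = 0.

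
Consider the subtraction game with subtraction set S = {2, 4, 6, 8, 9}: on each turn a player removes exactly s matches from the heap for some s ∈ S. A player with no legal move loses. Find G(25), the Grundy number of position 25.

1

n :  0  1  2  3  4  5  6  7  8  9 10 11 12 13 14 15 16 17 18 19 20 21 22 23 24 25
G :  0  0  1  1  2  2  3  3  4  4  5  0  0  1  1  2  2  3  3  4  4  5  0  0  1  1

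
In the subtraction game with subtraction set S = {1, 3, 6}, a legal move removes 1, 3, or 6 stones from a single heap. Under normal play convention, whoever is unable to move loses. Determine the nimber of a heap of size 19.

1

n :  0  1  2  3  4  5  6  7  8  9 10 11 12 13 14 15 16 17 18 19
G :  0  1  0  1  0  1  2  3  2  0  1  0  1  0  1  2  3  2  0  1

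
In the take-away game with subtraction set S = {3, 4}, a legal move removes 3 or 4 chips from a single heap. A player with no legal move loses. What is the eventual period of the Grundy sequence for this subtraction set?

G(0) = 0
G(1) = mex{} = 0
G(2) = mex{} = 0
G(3) = mex{0} = 1
G(4) = mex{0,0} = 1
G(5) = mex{0,0} = 1
G(6) = mex{1,0} = 2
G(7) = mex{1,1} = 0
G(8) = mex{1,1} = 0
G(9) = mex{2,1} = 0
G(10) = mex{0,2} = 1
G(11) = mex{0,0} = 1
G(12) = mex{0,0} = 1
G(13) = mex{1,0} = 2
G(14) = mex{1,1} = 0
G(15) = mex{1,1} = 0
G(n+7) = G(n) holds for n = 0,…,3 (a full window of length max(S) = 4), so the sequence is purely periodic with period 7.

7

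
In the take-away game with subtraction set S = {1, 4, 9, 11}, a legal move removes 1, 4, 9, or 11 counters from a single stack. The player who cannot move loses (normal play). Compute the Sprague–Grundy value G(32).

0

n :  0  1  2  3  4  5  6  7  8  9 10 11 12 13 14 15 16 17 18 19 20 21 22 23 24 25 26 27 28 29 30 31 32
G :  0  1  0  1  2  0  1  0  1  2  0  1  0  1  2  0  1  0  1  2  0  1  0  1  2  0  1  0  1  2  0  1  0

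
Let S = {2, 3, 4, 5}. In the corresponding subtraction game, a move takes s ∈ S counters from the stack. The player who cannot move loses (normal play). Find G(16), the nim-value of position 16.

1

n :  0  1  2  3  4  5  6  7  8  9 10 11 12 13 14 15 16
G :  0  0  1  1  2  2  3  0  0  1  1  2  2  3  0  0  1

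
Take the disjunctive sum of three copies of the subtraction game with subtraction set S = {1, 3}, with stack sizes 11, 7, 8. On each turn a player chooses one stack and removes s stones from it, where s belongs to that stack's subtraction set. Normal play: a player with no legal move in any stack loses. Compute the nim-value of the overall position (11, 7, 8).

All stacks use S = {1, 3}:
n :  0  1  2  3  4  5  6  7  8  9 10 11
G :  0  1  0  1  0  1  0  1  0  1  0  1
Stack A: G(11) = 1.
Stack B: G(7) = 1.
Stack C: G(8) = 0.
Combined Grundy value = 1 ⊕ 1 ⊕ 0 = 0.

0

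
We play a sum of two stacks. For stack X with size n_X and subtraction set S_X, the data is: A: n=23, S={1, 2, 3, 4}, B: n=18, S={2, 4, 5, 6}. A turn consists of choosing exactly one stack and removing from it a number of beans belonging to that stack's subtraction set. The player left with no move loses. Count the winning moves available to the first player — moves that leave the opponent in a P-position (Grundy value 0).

2

Stack A, S = {1, 2, 3, 4}:
n :  0  1  2  3  4  5  6  7  8  9 10 11 12 13 14 15 16 17 18 19 20 21 22 23
G :  0  1  2  3  4  0  1  2  3  4  0  1  2  3  4  0  1  2  3  4  0  1  2  3
G_A(23) = 3.
Stack B, S = {2, 4, 5, 6}:
n :  0  1  2  3  4  5  6  7  8  9 10 11 12 13 14 15 16 17 18
G :  0  0  1  1  2  2  3  3  0  0  1  1  2  2  3  3  0  0  1
G_B(18) = 1.
Combined Grundy value = 3 ⊕ 1 = 2.
A winning move leaves total XOR = 0, i.e. changes one component's Grundy value g to g ⊕ X where X is the current total.
Stack A: need g' = 3⊕2 = 1. Options: 23−1→G=2, 23−2→G=1, 23−3→G=0, 23−4→G=4. Hits: 1.
Stack B: need g' = 1⊕2 = 3. Options: 18−2→G=0, 18−4→G=3, 18−5→G=2, 18−6→G=2. Hits: 1.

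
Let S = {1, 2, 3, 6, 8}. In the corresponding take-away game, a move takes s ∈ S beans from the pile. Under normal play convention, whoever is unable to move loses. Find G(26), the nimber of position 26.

4

G(0) = 0
G(1) = mex{0} = 1
G(2) = mex{1,0} = 2
G(3) = mex{2,1,0} = 3
G(4) = mex{3,2,1} = 0
G(5) = mex{0,3,2} = 1
G(6) = mex{1,0,3,0} = 2
G(7) = mex{2,1,0,1} = 3
G(8) = mex{3,2,1,2,0} = 4
G(9) = mex{4,3,2,3,1} = 0
G(10) = mex{0,4,3,0,2} = 1
G(11) = mex{1,0,4,1,3} = 2
G(12) = mex{2,1,0,2,0} = 3
G(13) = mex{3,2,1,3,1} = 0
G(14) = mex{0,3,2,4,2} = 1
G(15) = mex{1,0,3,0,3} = 2
G(16) = mex{2,1,0,1,4} = 3
G(17) = mex{3,2,1,2,0} = 4
G(18) = mex{4,3,2,3,1} = 0
G(19) = mex{0,4,3,0,2} = 1
G(20) = mex{1,0,4,1,3} = 2
G(21) = mex{2,1,0,2,0} = 3
G(22) = mex{3,2,1,3,1} = 0
G(23) = mex{0,3,2,4,2} = 1
G(24) = mex{1,0,3,0,3} = 2
G(25) = mex{2,1,0,1,4} = 3
G(26) = mex{3,2,1,2,0} = 4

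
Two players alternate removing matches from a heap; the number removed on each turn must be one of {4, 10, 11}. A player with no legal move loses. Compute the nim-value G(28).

G(0) = 0
G(1) = mex{} = 0
G(2) = mex{} = 0
G(3) = mex{} = 0
G(4) = mex{0} = 1
G(5) = mex{0} = 1
G(6) = mex{0} = 1
G(7) = mex{0} = 1
G(8) = mex{1} = 0
G(9) = mex{1} = 0
G(10) = mex{1,0} = 2
G(11) = mex{1,0,0} = 2
G(12) = mex{0,0,0} = 1
G(13) = mex{0,0,0} = 1
G(14) = mex{2,1,0} = 3
G(15) = mex{2,1,1} = 0
G(16) = mex{1,1,1} = 0
G(17) = mex{1,1,1} = 0
G(18) = mex{3,0,1} = 2
G(19) = mex{0,0,0} = 1
G(20) = mex{0,2,0} = 1
G(21) = mex{0,2,2} = 1
G(22) = mex{2,1,2} = 0
G(23) = mex{1,1,1} = 0
G(24) = mex{1,3,1} = 0
G(25) = mex{1,0,3} = 2
G(26) = mex{0,0,0} = 1
G(27) = mex{0,0,0} = 1
G(28) = mex{0,2,0} = 1

1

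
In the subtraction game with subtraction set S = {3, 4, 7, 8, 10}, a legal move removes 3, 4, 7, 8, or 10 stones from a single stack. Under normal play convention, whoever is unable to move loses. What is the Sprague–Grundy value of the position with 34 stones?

2

G(0) = 0
G(1) = mex{} = 0
G(2) = mex{} = 0
G(3) = mex{0} = 1
G(4) = mex{0,0} = 1
G(5) = mex{0,0} = 1
G(6) = mex{1,0} = 2
G(7) = mex{1,1,0} = 2
G(8) = mex{1,1,0,0} = 2
G(9) = mex{2,1,0,0} = 3
G(10) = mex{2,2,1,0,0} = 3
G(11) = mex{2,2,1,1,0} = 3
G(12) = mex{3,2,1,1,0} = 4
G(13) = mex{3,3,2,1,1} = 0
G(14) = mex{3,3,2,2,1} = 0
G(15) = mex{4,3,2,2,1} = 0
G(16) = mex{0,4,3,2,2} = 1
G(17) = mex{0,0,3,3,2} = 1
G(18) = mex{0,0,3,3,2} = 1
G(19) = mex{1,0,4,3,3} = 2
G(20) = mex{1,1,0,4,3} = 2
G(21) = mex{1,1,0,0,3} = 2
G(22) = mex{2,1,0,0,4} = 3
G(23) = mex{2,2,1,0,0} = 3
G(24) = mex{2,2,1,1,0} = 3
G(25) = mex{3,2,1,1,0} = 4
G(26) = mex{3,3,2,1,1} = 0
G(27) = mex{3,3,2,2,1} = 0
G(28) = mex{4,3,2,2,1} = 0
G(29) = mex{0,4,3,2,2} = 1
G(30) = mex{0,0,3,3,2} = 1
G(31) = mex{0,0,3,3,2} = 1
G(32) = mex{1,0,4,3,3} = 2
G(33) = mex{1,1,0,4,3} = 2
G(34) = mex{1,1,0,0,3} = 2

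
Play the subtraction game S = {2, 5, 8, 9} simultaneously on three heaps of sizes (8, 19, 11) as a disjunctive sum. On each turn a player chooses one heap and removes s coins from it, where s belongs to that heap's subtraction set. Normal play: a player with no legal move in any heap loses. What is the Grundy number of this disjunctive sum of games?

3

All heaps use S = {2, 5, 8, 9}:
G(0) = 0
G(1) = mex{} = 0
G(2) = mex{0} = 1
G(3) = mex{0} = 1
G(4) = mex{1} = 0
G(5) = mex{1,0} = 2
G(6) = mex{0,0} = 1
G(7) = mex{2,1} = 0
G(8) = mex{1,1,0} = 2
G(9) = mex{0,0,0,0} = 1
G(10) = mex{2,2,1,0} = 3
G(11) = mex{1,1,1,1} = 0
G(12) = mex{3,0,0,1} = 2
G(13) = mex{0,2,2,0} = 1
G(14) = mex{2,1,1,2} = 0
G(15) = mex{1,3,0,1} = 2
G(16) = mex{0,0,2,0} = 1
G(17) = mex{2,2,1,2} = 0
G(18) = mex{1,1,3,1} = 0
G(19) = mex{0,0,0,3} = 1
Heap A: G(8) = 2.
Heap B: G(19) = 1.
Heap C: G(11) = 0.
Combined Grundy value = 2 ⊕ 1 ⊕ 0 = 3.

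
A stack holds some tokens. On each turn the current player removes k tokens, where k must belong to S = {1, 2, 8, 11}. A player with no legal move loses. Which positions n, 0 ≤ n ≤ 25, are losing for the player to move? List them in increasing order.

n :  0  1  2  3  4  5  6  7  8  9 10 11 12 13 14 15 16 17 18 19 20 21 22 23 24 25
G :  0  1  2  0  1  2  0  1  2  0  1  2  0  1  2  0  1  2  0  1  2  0  1  2  0  1
P-positions are exactly the n with G(n) = 0.

0, 3, 6, 9, 12, 15, 18, 21, 24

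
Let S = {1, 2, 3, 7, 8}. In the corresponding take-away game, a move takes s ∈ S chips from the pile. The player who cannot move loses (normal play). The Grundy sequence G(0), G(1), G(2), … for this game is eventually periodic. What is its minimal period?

9

G(0) = 0
G(1) = mex{0} = 1
G(2) = mex{1,0} = 2
G(3) = mex{2,1,0} = 3
G(4) = mex{3,2,1} = 0
G(5) = mex{0,3,2} = 1
G(6) = mex{1,0,3} = 2
G(7) = mex{2,1,0,0} = 3
G(8) = mex{3,2,1,1,0} = 4
G(9) = mex{4,3,2,2,1} = 0
G(10) = mex{0,4,3,3,2} = 1
G(11) = mex{1,0,4,0,3} = 2
G(12) = mex{2,1,0,1,0} = 3
G(13) = mex{3,2,1,2,1} = 0
G(14) = mex{0,3,2,3,2} = 1
G(15) = mex{1,0,3,4,3} = 2
G(16) = mex{2,1,0,0,4} = 3
G(17) = mex{3,2,1,1,0} = 4
G(18) = mex{4,3,2,2,1} = 0
G(19) = mex{0,4,3,3,2} = 1
G(n+9) = G(n) holds for n = 0,…,7 (a full window of length max(S) = 8), so the sequence is purely periodic with period 9.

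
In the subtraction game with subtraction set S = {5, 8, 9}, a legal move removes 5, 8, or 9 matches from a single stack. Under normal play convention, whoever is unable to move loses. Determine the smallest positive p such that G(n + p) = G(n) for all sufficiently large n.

G(0) = 0
G(1) = mex{} = 0
G(2) = mex{} = 0
G(3) = mex{} = 0
G(4) = mex{} = 0
G(5) = mex{0} = 1
G(6) = mex{0} = 1
G(7) = mex{0} = 1
G(8) = mex{0,0} = 1
G(9) = mex{0,0,0} = 1
G(10) = mex{1,0,0} = 2
G(11) = mex{1,0,0} = 2
G(12) = mex{1,0,0} = 2
G(13) = mex{1,1,0} = 2
G(14) = mex{1,1,1} = 0
G(15) = mex{2,1,1} = 0
G(16) = mex{2,1,1} = 0
G(17) = mex{2,1,1} = 0
G(18) = mex{2,2,1} = 0
G(19) = mex{0,2,2} = 1
G(20) = mex{0,2,2} = 1
G(21) = mex{0,2,2} = 1
G(22) = mex{0,0,2} = 1
G(23) = mex{0,0,0} = 1
G(24) = mex{1,0,0} = 2
G(25) = mex{1,0,0} = 2
G(26) = mex{1,0,0} = 2
G(27) = mex{1,1,0} = 2
G(28) = mex{1,1,1} = 0
G(29) = mex{2,1,1} = 0
G(n+14) = G(n) holds for n = 0,…,8 (a full window of length max(S) = 9), so the sequence is purely periodic with period 14.

14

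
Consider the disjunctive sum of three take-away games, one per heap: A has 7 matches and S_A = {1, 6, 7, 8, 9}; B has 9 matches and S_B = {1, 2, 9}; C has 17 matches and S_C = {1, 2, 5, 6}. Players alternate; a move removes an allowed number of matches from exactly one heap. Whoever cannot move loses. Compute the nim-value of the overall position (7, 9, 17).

Heap A, S = {1, 6, 7, 8, 9}:
n : 0 1 2 3 4 5 6 7
G : 0 1 0 1 0 1 2 3
G_A(7) = 3.
Heap B, S = {1, 2, 9}:
G(0) = 0
G(1) = mex{0} = 1
G(2) = mex{1,0} = 2
G(3) = mex{2,1} = 0
G(4) = mex{0,2} = 1
G(5) = mex{1,0} = 2
G(6) = mex{2,1} = 0
G(7) = mex{0,2} = 1
G(8) = mex{1,0} = 2
G(9) = mex{2,1,0} = 3
G_B(9) = 3.
Heap C, S = {1, 2, 5, 6}:
n :  0  1  2  3  4  5  6  7  8  9 10 11 12 13 14 15 16 17
G :  0  1  2  0  1  2  3  0  1  2  0  1  2  3  0  1  2  0
G_C(17) = 0.
Combined Grundy value = 3 ⊕ 3 ⊕ 0 = 0.

0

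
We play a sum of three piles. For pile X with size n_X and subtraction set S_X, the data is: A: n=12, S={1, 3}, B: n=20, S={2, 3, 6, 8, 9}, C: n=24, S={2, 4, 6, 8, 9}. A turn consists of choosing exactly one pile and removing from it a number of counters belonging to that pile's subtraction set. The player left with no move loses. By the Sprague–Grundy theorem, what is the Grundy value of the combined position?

Pile A, S = {1, 3}:
n :  0  1  2  3  4  5  6  7  8  9 10 11 12
G :  0  1  0  1  0  1  0  1  0  1  0  1  0
G_A(12) = 0.
Pile B, S = {2, 3, 6, 8, 9}:
n :  0  1  2  3  4  5  6  7  8  9 10 11 12 13 14 15 16 17 18 19 20
G :  0  0  1  1  2  0  3  1  2  2  3  3  0  4  1  5  0  0  1  1  2
G_B(20) = 2.
Pile C, S = {2, 4, 6, 8, 9}:
G(0) = 0
G(1) = mex{} = 0
G(2) = mex{0} = 1
G(3) = mex{0} = 1
G(4) = mex{1,0} = 2
G(5) = mex{1,0} = 2
G(6) = mex{2,1,0} = 3
G(7) = mex{2,1,0} = 3
G(8) = mex{3,2,1,0} = 4
G(9) = mex{3,2,1,0,0} = 4
G(10) = mex{4,3,2,1,0} = 5
G(11) = mex{4,3,2,1,1} = 0
G(12) = mex{5,4,3,2,1} = 0
G(13) = mex{0,4,3,2,2} = 1
G(14) = mex{0,5,4,3,2} = 1
G(15) = mex{1,0,4,3,3} = 2
G(16) = mex{1,0,5,4,3} = 2
G(17) = mex{2,1,0,4,4} = 3
G(18) = mex{2,1,0,5,4} = 3
G(19) = mex{3,2,1,0,5} = 4
G(20) = mex{3,2,1,0,0} = 4
G(21) = mex{4,3,2,1,0} = 5
G(22) = mex{4,3,2,1,1} = 0
G(23) = mex{5,4,3,2,1} = 0
G(24) = mex{0,4,3,2,2} = 1
G_C(24) = 1.
Combined Grundy value = 0 ⊕ 2 ⊕ 1 = 3.

3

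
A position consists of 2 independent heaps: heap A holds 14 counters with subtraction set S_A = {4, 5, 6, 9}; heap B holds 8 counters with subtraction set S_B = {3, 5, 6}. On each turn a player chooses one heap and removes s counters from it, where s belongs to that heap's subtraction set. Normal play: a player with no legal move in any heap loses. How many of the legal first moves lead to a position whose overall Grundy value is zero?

4

Heap A, S = {4, 5, 6, 9}:
n :  0  1  2  3  4  5  6  7  8  9 10 11 12 13 14
G :  0  0  0  0  1  1  1  1  2  2  2  2  3  0  0
G_A(14) = 0.
Heap B, S = {3, 5, 6}:
n : 0 1 2 3 4 5 6 7 8
G : 0 0 0 1 1 1 2 2 2
G_B(8) = 2.
Combined Grundy value = 0 ⊕ 2 = 2.
A winning move leaves total XOR = 0, i.e. changes one component's Grundy value g to g ⊕ X where X is the current total.
Heap A: need g' = 0⊕2 = 2. Options: 14−4→G=2, 14−5→G=2, 14−6→G=2, 14−9→G=1. Hits: 3.
Heap B: need g' = 2⊕2 = 0. Options: 8−3→G=1, 8−5→G=1, 8−6→G=0. Hits: 1.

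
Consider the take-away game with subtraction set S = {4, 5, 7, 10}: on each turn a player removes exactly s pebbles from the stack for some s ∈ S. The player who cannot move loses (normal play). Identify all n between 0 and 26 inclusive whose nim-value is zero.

0, 1, 2, 3, 14, 15, 16, 17

n :  0  1  2  3  4  5  6  7  8  9 10 11 12 13 14 15 16 17 18 19 20 21 22 23 24 25 26
G :  0  0  0  0  1  1  1  1  2  2  2  2  3  3  0  0  0  0  1  1  1  1  2  2  2  2  3
P-positions are exactly the n with G(n) = 0.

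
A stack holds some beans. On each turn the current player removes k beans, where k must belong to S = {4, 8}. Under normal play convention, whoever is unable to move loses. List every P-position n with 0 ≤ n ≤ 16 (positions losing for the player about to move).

0, 1, 2, 3, 12, 13, 14, 15

G(0) = 0
G(1) = mex{} = 0
G(2) = mex{} = 0
G(3) = mex{} = 0
G(4) = mex{0} = 1
G(5) = mex{0} = 1
G(6) = mex{0} = 1
G(7) = mex{0} = 1
G(8) = mex{1,0} = 2
G(9) = mex{1,0} = 2
G(10) = mex{1,0} = 2
G(11) = mex{1,0} = 2
G(12) = mex{2,1} = 0
G(13) = mex{2,1} = 0
G(14) = mex{2,1} = 0
G(15) = mex{2,1} = 0
G(16) = mex{0,2} = 1
P-positions are exactly the n with G(n) = 0.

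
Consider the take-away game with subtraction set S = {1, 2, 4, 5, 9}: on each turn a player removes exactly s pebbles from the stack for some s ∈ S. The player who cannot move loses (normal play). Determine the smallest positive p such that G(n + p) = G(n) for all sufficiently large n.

13

n :  0  1  2  3  4  5  6  7  8  9 10 11 12 13 14 15 16 17 18 19 20 21 22 23 24 25 26 27
G :  0  1  2  0  1  2  0  1  2  3  4  5  3  0  1  2  0  1  2  0  1  2  3  4  5  3  0  1
G(n+13) = G(n) holds for n = 0,…,8 (a full window of length max(S) = 9), so the sequence is purely periodic with period 13.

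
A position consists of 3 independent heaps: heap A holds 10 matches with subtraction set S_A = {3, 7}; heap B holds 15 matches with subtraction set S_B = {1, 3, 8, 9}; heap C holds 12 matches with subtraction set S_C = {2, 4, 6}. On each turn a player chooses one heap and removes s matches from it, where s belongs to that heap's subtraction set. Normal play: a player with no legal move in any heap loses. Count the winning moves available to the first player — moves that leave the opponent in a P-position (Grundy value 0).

4

Heap A, S = {3, 7}:
n :  0  1  2  3  4  5  6  7  8  9 10
G :  0  0  0  1  1  1  0  2  2  1  0
G_A(10) = 0.
Heap B, S = {1, 3, 8, 9}:
G(0) = 0
G(1) = mex{0} = 1
G(2) = mex{1} = 0
G(3) = mex{0,0} = 1
G(4) = mex{1,1} = 0
G(5) = mex{0,0} = 1
G(6) = mex{1,1} = 0
G(7) = mex{0,0} = 1
G(8) = mex{1,1,0} = 2
G(9) = mex{2,0,1,0} = 3
G(10) = mex{3,1,0,1} = 2
G(11) = mex{2,2,1,0} = 3
G(12) = mex{3,3,0,1} = 2
G(13) = mex{2,2,1,0} = 3
G(14) = mex{3,3,0,1} = 2
G(15) = mex{2,2,1,0} = 3
G_B(15) = 3.
Heap C, S = {2, 4, 6}:
n :  0  1  2  3  4  5  6  7  8  9 10 11 12
G :  0  0  1  1  2  2  3  3  0  0  1  1  2
G_C(12) = 2.
Combined Grundy value = 0 ⊕ 3 ⊕ 2 = 1.
A winning move leaves total XOR = 0, i.e. changes one component's Grundy value g to g ⊕ X where X is the current total.
Heap A: need g' = 0⊕1 = 1. Options: 10−3→G=2, 10−7→G=1. Hits: 1.
Heap B: need g' = 3⊕1 = 2. Options: 15−1→G=2, 15−3→G=2, 15−8→G=1, 15−9→G=0. Hits: 2.
Heap C: need g' = 2⊕1 = 3. Options: 12−2→G=1, 12−4→G=0, 12−6→G=3. Hits: 1.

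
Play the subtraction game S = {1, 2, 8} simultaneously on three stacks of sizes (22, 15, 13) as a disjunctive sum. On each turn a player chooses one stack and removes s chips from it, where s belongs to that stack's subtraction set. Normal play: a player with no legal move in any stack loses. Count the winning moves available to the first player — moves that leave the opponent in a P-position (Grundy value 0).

0

All stacks use S = {1, 2, 8}:
n :  0  1  2  3  4  5  6  7  8  9 10 11 12 13 14 15 16 17 18 19 20 21 22
G :  0  1  2  0  1  2  0  1  2  0  1  2  0  1  2  0  1  2  0  1  2  0  1
Stack A: G(22) = 1.
Stack B: G(15) = 0.
Stack C: G(13) = 1.
Combined Grundy value = 1 ⊕ 0 ⊕ 1 = 0.
A winning move leaves total XOR = 0, i.e. changes one component's Grundy value g to g ⊕ X where X is the current total.
Stack A: target g' = 1⊕0 = 1, but every legal move changes the Grundy value (mex property), so 0 moves.
Stack B: target g' = 0⊕0 = 0, but every legal move changes the Grundy value (mex property), so 0 moves.
Stack C: target g' = 1⊕0 = 1, but every legal move changes the Grundy value (mex property), so 0 moves.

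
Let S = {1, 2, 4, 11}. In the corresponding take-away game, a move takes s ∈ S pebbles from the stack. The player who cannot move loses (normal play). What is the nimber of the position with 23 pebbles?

n :  0  1  2  3  4  5  6  7  8  9 10 11 12 13 14 15 16 17 18 19 20 21 22 23
G :  0  1  2  0  1  2  0  1  2  0  1  2  0  1  2  0  1  2  0  1  2  0  1  2

2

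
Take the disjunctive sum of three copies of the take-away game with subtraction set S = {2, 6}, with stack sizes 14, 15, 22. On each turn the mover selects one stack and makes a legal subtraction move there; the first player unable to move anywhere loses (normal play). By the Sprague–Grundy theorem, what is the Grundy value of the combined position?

1

All stacks use S = {2, 6}:
G(0) = 0
G(1) = mex{} = 0
G(2) = mex{0} = 1
G(3) = mex{0} = 1
G(4) = mex{1} = 0
G(5) = mex{1} = 0
G(6) = mex{0,0} = 1
G(7) = mex{0,0} = 1
G(8) = mex{1,1} = 0
G(9) = mex{1,1} = 0
G(10) = mex{0,0} = 1
G(11) = mex{0,0} = 1
G(12) = mex{1,1} = 0
G(13) = mex{1,1} = 0
G(14) = mex{0,0} = 1
G(15) = mex{0,0} = 1
G(16) = mex{1,1} = 0
G(17) = mex{1,1} = 0
G(18) = mex{0,0} = 1
G(19) = mex{0,0} = 1
G(20) = mex{1,1} = 0
G(21) = mex{1,1} = 0
G(22) = mex{0,0} = 1
Stack A: G(14) = 1.
Stack B: G(15) = 1.
Stack C: G(22) = 1.
Combined Grundy value = 1 ⊕ 1 ⊕ 1 = 1.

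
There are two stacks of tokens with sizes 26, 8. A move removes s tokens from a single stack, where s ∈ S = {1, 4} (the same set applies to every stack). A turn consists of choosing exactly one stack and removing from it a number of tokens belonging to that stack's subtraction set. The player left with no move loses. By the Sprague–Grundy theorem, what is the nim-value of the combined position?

All stacks use S = {1, 4}:
G(0) = 0
G(1) = mex{0} = 1
G(2) = mex{1} = 0
G(3) = mex{0} = 1
G(4) = mex{1,0} = 2
G(5) = mex{2,1} = 0
G(6) = mex{0,0} = 1
G(7) = mex{1,1} = 0
G(8) = mex{0,2} = 1
G(9) = mex{1,0} = 2
G(10) = mex{2,1} = 0
G(11) = mex{0,0} = 1
G(12) = mex{1,1} = 0
G(13) = mex{0,2} = 1
G(14) = mex{1,0} = 2
G(15) = mex{2,1} = 0
G(16) = mex{0,0} = 1
G(17) = mex{1,1} = 0
G(18) = mex{0,2} = 1
G(19) = mex{1,0} = 2
G(20) = mex{2,1} = 0
G(21) = mex{0,0} = 1
G(22) = mex{1,1} = 0
G(23) = mex{0,2} = 1
G(24) = mex{1,0} = 2
G(25) = mex{2,1} = 0
G(26) = mex{0,0} = 1
Stack A: G(26) = 1.
Stack B: G(8) = 1.
Combined Grundy value = 1 ⊕ 1 = 0.

0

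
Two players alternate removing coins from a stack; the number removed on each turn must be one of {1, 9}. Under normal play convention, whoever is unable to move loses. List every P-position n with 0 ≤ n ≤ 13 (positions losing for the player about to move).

0, 2, 4, 6, 8, 10, 12

G(0) = 0
G(1) = mex{0} = 1
G(2) = mex{1} = 0
G(3) = mex{0} = 1
G(4) = mex{1} = 0
G(5) = mex{0} = 1
G(6) = mex{1} = 0
G(7) = mex{0} = 1
G(8) = mex{1} = 0
G(9) = mex{0,0} = 1
G(10) = mex{1,1} = 0
G(11) = mex{0,0} = 1
G(12) = mex{1,1} = 0
G(13) = mex{0,0} = 1
P-positions are exactly the n with G(n) = 0.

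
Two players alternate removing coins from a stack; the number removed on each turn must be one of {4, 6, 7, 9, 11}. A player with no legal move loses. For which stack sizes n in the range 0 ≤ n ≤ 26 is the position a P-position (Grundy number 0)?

G(0) = 0
G(1) = mex{} = 0
G(2) = mex{} = 0
G(3) = mex{} = 0
G(4) = mex{0} = 1
G(5) = mex{0} = 1
G(6) = mex{0,0} = 1
G(7) = mex{0,0,0} = 1
G(8) = mex{1,0,0} = 2
G(9) = mex{1,0,0,0} = 2
G(10) = mex{1,1,0,0} = 2
G(11) = mex{1,1,1,0,0} = 2
G(12) = mex{2,1,1,0,0} = 3
G(13) = mex{2,1,1,1,0} = 3
G(14) = mex{2,2,1,1,0} = 3
G(15) = mex{2,2,2,1,1} = 0
G(16) = mex{3,2,2,1,1} = 0
G(17) = mex{3,2,2,2,1} = 0
G(18) = mex{3,3,2,2,1} = 0
G(19) = mex{0,3,3,2,2} = 1
G(20) = mex{0,3,3,2,2} = 1
G(21) = mex{0,0,3,3,2} = 1
G(22) = mex{0,0,0,3,2} = 1
G(23) = mex{1,0,0,3,3} = 2
G(24) = mex{1,0,0,0,3} = 2
G(25) = mex{1,1,0,0,3} = 2
G(26) = mex{1,1,1,0,0} = 2
P-positions are exactly the n with G(n) = 0.

0, 1, 2, 3, 15, 16, 17, 18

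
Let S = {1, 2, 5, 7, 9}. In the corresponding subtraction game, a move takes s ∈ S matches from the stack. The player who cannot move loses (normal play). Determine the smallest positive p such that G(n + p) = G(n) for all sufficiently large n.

14

G(0) = 0
G(1) = mex{0} = 1
G(2) = mex{1,0} = 2
G(3) = mex{2,1} = 0
G(4) = mex{0,2} = 1
G(5) = mex{1,0,0} = 2
G(6) = mex{2,1,1} = 0
G(7) = mex{0,2,2,0} = 1
G(8) = mex{1,0,0,1} = 2
G(9) = mex{2,1,1,2,0} = 3
G(10) = mex{3,2,2,0,1} = 4
G(11) = mex{4,3,0,1,2} = 5
G(12) = mex{5,4,1,2,0} = 3
G(13) = mex{3,5,2,0,1} = 4
G(14) = mex{4,3,3,1,2} = 0
G(15) = mex{0,4,4,2,0} = 1
G(16) = mex{1,0,5,3,1} = 2
G(17) = mex{2,1,3,4,2} = 0
G(18) = mex{0,2,4,5,3} = 1
G(19) = mex{1,0,0,3,4} = 2
G(20) = mex{2,1,1,4,5} = 0
G(21) = mex{0,2,2,0,3} = 1
G(22) = mex{1,0,0,1,4} = 2
G(23) = mex{2,1,1,2,0} = 3
G(24) = mex{3,2,2,0,1} = 4
G(25) = mex{4,3,0,1,2} = 5
G(26) = mex{5,4,1,2,0} = 3
G(27) = mex{3,5,2,0,1} = 4
G(28) = mex{4,3,3,1,2} = 0
G(29) = mex{0,4,4,2,0} = 1
G(n+14) = G(n) holds for n = 0,…,8 (a full window of length max(S) = 9), so the sequence is purely periodic with period 14.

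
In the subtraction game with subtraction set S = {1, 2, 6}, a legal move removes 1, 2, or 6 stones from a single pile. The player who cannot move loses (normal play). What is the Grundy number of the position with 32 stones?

n :  0  1  2  3  4  5  6  7  8  9 10 11 12 13 14 15 16 17 18 19 20 21 22 23 24 25 26 27 28 29 30 31 32
G :  0  1  2  0  1  2  3  0  1  2  0  1  2  3  0  1  2  0  1  2  3  0  1  2  0  1  2  3  0  1  2  0  1

1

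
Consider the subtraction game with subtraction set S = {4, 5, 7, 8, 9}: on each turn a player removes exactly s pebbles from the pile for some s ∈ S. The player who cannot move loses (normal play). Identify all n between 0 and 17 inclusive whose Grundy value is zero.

n :  0  1  2  3  4  5  6  7  8  9 10 11 12 13 14 15 16 17
G :  0  0  0  0  1  1  1  1  2  2  2  2  3  0  0  0  0  1
P-positions are exactly the n with G(n) = 0.

0, 1, 2, 3, 13, 14, 15, 16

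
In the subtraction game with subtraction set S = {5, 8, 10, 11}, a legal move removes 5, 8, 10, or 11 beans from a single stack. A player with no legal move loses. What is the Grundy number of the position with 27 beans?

G(0) = 0
G(1) = mex{} = 0
G(2) = mex{} = 0
G(3) = mex{} = 0
G(4) = mex{} = 0
G(5) = mex{0} = 1
G(6) = mex{0} = 1
G(7) = mex{0} = 1
G(8) = mex{0,0} = 1
G(9) = mex{0,0} = 1
G(10) = mex{1,0,0} = 2
G(11) = mex{1,0,0,0} = 2
G(12) = mex{1,0,0,0} = 2
G(13) = mex{1,1,0,0} = 2
G(14) = mex{1,1,0,0} = 2
G(15) = mex{2,1,1,0} = 3
G(16) = mex{2,1,1,1} = 0
G(17) = mex{2,1,1,1} = 0
G(18) = mex{2,2,1,1} = 0
G(19) = mex{2,2,1,1} = 0
G(20) = mex{3,2,2,1} = 0
G(21) = mex{0,2,2,2} = 1
G(22) = mex{0,2,2,2} = 1
G(23) = mex{0,3,2,2} = 1
G(24) = mex{0,0,2,2} = 1
G(25) = mex{0,0,3,2} = 1
G(26) = mex{1,0,0,3} = 2
G(27) = mex{1,0,0,0} = 2

2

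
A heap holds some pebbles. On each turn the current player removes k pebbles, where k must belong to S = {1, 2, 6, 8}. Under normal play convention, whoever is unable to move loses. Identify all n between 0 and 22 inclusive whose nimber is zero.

0, 3, 7, 10, 14, 17, 21

n :  0  1  2  3  4  5  6  7  8  9 10 11 12 13 14 15 16 17 18 19 20 21 22
G :  0  1  2  0  1  2  3  0  1  2  0  1  2  3  0  1  2  0  1  2  3  0  1
P-positions are exactly the n with G(n) = 0.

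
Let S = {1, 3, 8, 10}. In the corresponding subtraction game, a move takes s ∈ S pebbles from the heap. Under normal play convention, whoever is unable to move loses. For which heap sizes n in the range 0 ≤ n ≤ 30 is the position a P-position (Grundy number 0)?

G(0) = 0
G(1) = mex{0} = 1
G(2) = mex{1} = 0
G(3) = mex{0,0} = 1
G(4) = mex{1,1} = 0
G(5) = mex{0,0} = 1
G(6) = mex{1,1} = 0
G(7) = mex{0,0} = 1
G(8) = mex{1,1,0} = 2
G(9) = mex{2,0,1} = 3
G(10) = mex{3,1,0,0} = 2
G(11) = mex{2,2,1,1} = 0
G(12) = mex{0,3,0,0} = 1
G(13) = mex{1,2,1,1} = 0
G(14) = mex{0,0,0,0} = 1
G(15) = mex{1,1,1,1} = 0
G(16) = mex{0,0,2,0} = 1
G(17) = mex{1,1,3,1} = 0
G(18) = mex{0,0,2,2} = 1
G(19) = mex{1,1,0,3} = 2
G(20) = mex{2,0,1,2} = 3
G(21) = mex{3,1,0,0} = 2
G(22) = mex{2,2,1,1} = 0
G(23) = mex{0,3,0,0} = 1
G(24) = mex{1,2,1,1} = 0
G(25) = mex{0,0,0,0} = 1
G(26) = mex{1,1,1,1} = 0
G(27) = mex{0,0,2,0} = 1
G(28) = mex{1,1,3,1} = 0
G(29) = mex{0,0,2,2} = 1
G(30) = mex{1,1,0,3} = 2
P-positions are exactly the n with G(n) = 0.

0, 2, 4, 6, 11, 13, 15, 17, 22, 24, 26, 28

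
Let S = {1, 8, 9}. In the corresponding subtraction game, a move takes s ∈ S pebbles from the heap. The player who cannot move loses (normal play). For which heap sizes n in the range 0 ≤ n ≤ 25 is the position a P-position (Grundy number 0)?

n :  0  1  2  3  4  5  6  7  8  9 10 11 12 13 14 15 16 17 18 19 20 21 22 23 24 25
G :  0  1  0  1  0  1  0  1  2  3  2  3  2  3  2  3  0  1  0  1  0  1  0  1  2  3
P-positions are exactly the n with G(n) = 0.

0, 2, 4, 6, 16, 18, 20, 22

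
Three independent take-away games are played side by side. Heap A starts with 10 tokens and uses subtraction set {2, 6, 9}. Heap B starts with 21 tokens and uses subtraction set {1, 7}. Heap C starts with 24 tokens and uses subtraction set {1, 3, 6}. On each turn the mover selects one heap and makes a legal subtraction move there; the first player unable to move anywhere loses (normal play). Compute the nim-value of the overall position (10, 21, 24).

2

Heap A, S = {2, 6, 9}:
n :  0  1  2  3  4  5  6  7  8  9 10
G :  0  0  1  1  0  0  1  1  0  2  1
G_A(10) = 1.
Heap B, S = {1, 7}:
G(0) = 0
G(1) = mex{0} = 1
G(2) = mex{1} = 0
G(3) = mex{0} = 1
G(4) = mex{1} = 0
G(5) = mex{0} = 1
G(6) = mex{1} = 0
G(7) = mex{0,0} = 1
G(8) = mex{1,1} = 0
G(9) = mex{0,0} = 1
G(10) = mex{1,1} = 0
G(11) = mex{0,0} = 1
G(12) = mex{1,1} = 0
G(13) = mex{0,0} = 1
G(14) = mex{1,1} = 0
G(15) = mex{0,0} = 1
G(16) = mex{1,1} = 0
G(17) = mex{0,0} = 1
G(18) = mex{1,1} = 0
G(19) = mex{0,0} = 1
G(20) = mex{1,1} = 0
G(21) = mex{0,0} = 1
G_B(21) = 1.
Heap C, S = {1, 3, 6}:
n :  0  1  2  3  4  5  6  7  8  9 10 11 12 13 14 15 16 17 18 19 20 21 22 23 24
G :  0  1  0  1  0  1  2  3  2  0  1  0  1  0  1  2  3  2  0  1  0  1  0  1  2
G_C(24) = 2.
Combined Grundy value = 1 ⊕ 1 ⊕ 2 = 2.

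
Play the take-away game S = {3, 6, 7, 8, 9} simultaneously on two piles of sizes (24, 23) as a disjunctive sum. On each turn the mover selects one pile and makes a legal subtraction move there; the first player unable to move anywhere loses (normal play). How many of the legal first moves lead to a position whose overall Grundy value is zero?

2

All piles use S = {3, 6, 7, 8, 9}:
G(0) = 0
G(1) = mex{} = 0
G(2) = mex{} = 0
G(3) = mex{0} = 1
G(4) = mex{0} = 1
G(5) = mex{0} = 1
G(6) = mex{1,0} = 2
G(7) = mex{1,0,0} = 2
G(8) = mex{1,0,0,0} = 2
G(9) = mex{2,1,0,0,0} = 3
G(10) = mex{2,1,1,0,0} = 3
G(11) = mex{2,1,1,1,0} = 3
G(12) = mex{3,2,1,1,1} = 0
G(13) = mex{3,2,2,1,1} = 0
G(14) = mex{3,2,2,2,1} = 0
G(15) = mex{0,3,2,2,2} = 1
G(16) = mex{0,3,3,2,2} = 1
G(17) = mex{0,3,3,3,2} = 1
G(18) = mex{1,0,3,3,3} = 2
G(19) = mex{1,0,0,3,3} = 2
G(20) = mex{1,0,0,0,3} = 2
G(21) = mex{2,1,0,0,0} = 3
G(22) = mex{2,1,1,0,0} = 3
G(23) = mex{2,1,1,1,0} = 3
G(24) = mex{3,2,1,1,1} = 0
Pile A: G(24) = 0.
Pile B: G(23) = 3.
Combined Grundy value = 0 ⊕ 3 = 3.
A winning move leaves total XOR = 0, i.e. changes one component's Grundy value g to g ⊕ X where X is the current total.
Pile A: need g' = 0⊕3 = 3. Options: 24−3→G=3, 24−6→G=2, 24−7→G=1, 24−8→G=1, 24−9→G=1. Hits: 1.
Pile B: need g' = 3⊕3 = 0. Options: 23−3→G=2, 23−6→G=1, 23−7→G=1, 23−8→G=1, 23−9→G=0. Hits: 1.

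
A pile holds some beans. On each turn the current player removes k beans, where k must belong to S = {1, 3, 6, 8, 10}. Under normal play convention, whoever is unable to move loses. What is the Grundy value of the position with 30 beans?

1

n :  0  1  2  3  4  5  6  7  8  9 10 11 12 13 14 15 16 17 18 19 20 21 22 23 24 25 26 27 28 29 30
G :  0  1  0  1  0  1  2  3  2  0  1  0  1  0  1  2  3  2  0  1  0  1  0  1  2  3  2  0  1  0  1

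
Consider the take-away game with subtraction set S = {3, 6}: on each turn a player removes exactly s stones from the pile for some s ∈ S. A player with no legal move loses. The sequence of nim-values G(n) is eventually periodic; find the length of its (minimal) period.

n :  0  1  2  3  4  5  6  7  8  9 10 11 12 13 14 15 16 17 18 19
G :  0  0  0  1  1  1  2  2  2  0  0  0  1  1  1  2  2  2  0  0
G(n+9) = G(n) holds for n = 0,…,5 (a full window of length max(S) = 6), so the sequence is purely periodic with period 9.

9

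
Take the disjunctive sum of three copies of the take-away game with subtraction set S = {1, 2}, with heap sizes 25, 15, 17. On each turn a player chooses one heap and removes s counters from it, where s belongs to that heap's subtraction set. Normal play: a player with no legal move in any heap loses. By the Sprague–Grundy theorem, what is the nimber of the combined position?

All heaps use S = {1, 2}:
G(0) = 0
G(1) = mex{0} = 1
G(2) = mex{1,0} = 2
G(3) = mex{2,1} = 0
G(4) = mex{0,2} = 1
G(5) = mex{1,0} = 2
G(6) = mex{2,1} = 0
G(7) = mex{0,2} = 1
G(8) = mex{1,0} = 2
G(9) = mex{2,1} = 0
G(10) = mex{0,2} = 1
G(11) = mex{1,0} = 2
G(12) = mex{2,1} = 0
G(13) = mex{0,2} = 1
G(14) = mex{1,0} = 2
G(15) = mex{2,1} = 0
G(16) = mex{0,2} = 1
G(17) = mex{1,0} = 2
G(18) = mex{2,1} = 0
G(19) = mex{0,2} = 1
G(20) = mex{1,0} = 2
G(21) = mex{2,1} = 0
G(22) = mex{0,2} = 1
G(23) = mex{1,0} = 2
G(24) = mex{2,1} = 0
G(25) = mex{0,2} = 1
Heap A: G(25) = 1.
Heap B: G(15) = 0.
Heap C: G(17) = 2.
Combined Grundy value = 1 ⊕ 0 ⊕ 2 = 3.

3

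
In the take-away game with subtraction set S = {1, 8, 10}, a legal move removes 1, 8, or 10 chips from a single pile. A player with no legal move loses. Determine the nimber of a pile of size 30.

n :  0  1  2  3  4  5  6  7  8  9 10 11 12 13 14 15 16 17 18 19 20 21 22 23 24 25 26 27 28 29 30
G :  0  1  0  1  0  1  0  1  2  0  1  0  1  0  1  0  1  2  0  1  0  1  0  1  0  1  2  0  1  0  1

1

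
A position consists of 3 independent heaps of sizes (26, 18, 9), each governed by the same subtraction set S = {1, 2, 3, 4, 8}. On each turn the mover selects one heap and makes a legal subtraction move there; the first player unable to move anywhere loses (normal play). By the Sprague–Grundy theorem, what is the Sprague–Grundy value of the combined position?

6

All heaps use S = {1, 2, 3, 4, 8}:
G(0) = 0
G(1) = mex{0} = 1
G(2) = mex{1,0} = 2
G(3) = mex{2,1,0} = 3
G(4) = mex{3,2,1,0} = 4
G(5) = mex{4,3,2,1} = 0
G(6) = mex{0,4,3,2} = 1
G(7) = mex{1,0,4,3} = 2
G(8) = mex{2,1,0,4,0} = 3
G(9) = mex{3,2,1,0,1} = 4
G(10) = mex{4,3,2,1,2} = 0
G(11) = mex{0,4,3,2,3} = 1
G(12) = mex{1,0,4,3,4} = 2
G(13) = mex{2,1,0,4,0} = 3
G(14) = mex{3,2,1,0,1} = 4
G(15) = mex{4,3,2,1,2} = 0
G(16) = mex{0,4,3,2,3} = 1
G(17) = mex{1,0,4,3,4} = 2
G(18) = mex{2,1,0,4,0} = 3
G(19) = mex{3,2,1,0,1} = 4
G(20) = mex{4,3,2,1,2} = 0
G(21) = mex{0,4,3,2,3} = 1
G(22) = mex{1,0,4,3,4} = 2
G(23) = mex{2,1,0,4,0} = 3
G(24) = mex{3,2,1,0,1} = 4
G(25) = mex{4,3,2,1,2} = 0
G(26) = mex{0,4,3,2,3} = 1
Heap A: G(26) = 1.
Heap B: G(18) = 3.
Heap C: G(9) = 4.
Combined Grundy value = 1 ⊕ 3 ⊕ 4 = 6.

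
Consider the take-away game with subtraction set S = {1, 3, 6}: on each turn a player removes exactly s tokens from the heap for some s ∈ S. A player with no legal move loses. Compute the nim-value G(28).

1

n :  0  1  2  3  4  5  6  7  8  9 10 11 12 13 14 15 16 17 18 19 20 21 22 23 24 25 26 27 28
G :  0  1  0  1  0  1  2  3  2  0  1  0  1  0  1  2  3  2  0  1  0  1  0  1  2  3  2  0  1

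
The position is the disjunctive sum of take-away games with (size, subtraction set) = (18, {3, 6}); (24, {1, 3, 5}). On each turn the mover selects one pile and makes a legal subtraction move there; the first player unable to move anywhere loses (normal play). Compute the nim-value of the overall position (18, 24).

0

Pile A, S = {3, 6}:
n :  0  1  2  3  4  5  6  7  8  9 10 11 12 13 14 15 16 17 18
G :  0  0  0  1  1  1  2  2  2  0  0  0  1  1  1  2  2  2  0
G_A(18) = 0.
Pile B, S = {1, 3, 5}:
n :  0  1  2  3  4  5  6  7  8  9 10 11 12 13 14 15 16 17 18 19 20 21 22 23 24
G :  0  1  0  1  0  1  0  1  0  1  0  1  0  1  0  1  0  1  0  1  0  1  0  1  0
G_B(24) = 0.
Combined Grundy value = 0 ⊕ 0 = 0.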